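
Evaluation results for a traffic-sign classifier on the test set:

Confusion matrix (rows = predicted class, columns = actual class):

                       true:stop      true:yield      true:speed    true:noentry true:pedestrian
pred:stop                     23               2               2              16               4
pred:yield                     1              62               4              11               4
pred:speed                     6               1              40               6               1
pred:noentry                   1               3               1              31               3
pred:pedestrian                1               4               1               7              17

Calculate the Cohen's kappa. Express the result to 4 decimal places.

Observed agreement pₒ = trace/N = 173/252 = 0.68651
Expected agreement pₑ = Σ (rowᵢ·colᵢ)/N² = (32·47 + 72·82 + 48·54 + 71·39 + 29·30)/252² = 0.21477
κ = (pₒ − pₑ)/(1 − pₑ) = (0.68651 − 0.21477)/(1 − 0.21477) = 0.6008

0.6008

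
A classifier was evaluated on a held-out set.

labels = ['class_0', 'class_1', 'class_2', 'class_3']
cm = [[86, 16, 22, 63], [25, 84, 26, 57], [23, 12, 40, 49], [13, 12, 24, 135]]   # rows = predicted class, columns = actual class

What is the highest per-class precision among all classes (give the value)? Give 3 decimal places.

Per-class precision (TP/(TP+FP)):
  class_0: TP=86, FP=16+22+63=101 → 86/187 = 0.4599
  class_1: TP=84, FP=25+26+57=108 → 84/192 = 0.4375
  class_2: TP=40, FP=23+12+49=84 → 40/124 = 0.3226
  class_3: TP=135, FP=13+12+24=49 → 135/184 = 0.7337
Highest is class 'class_3' with precision = 0.734.

0.734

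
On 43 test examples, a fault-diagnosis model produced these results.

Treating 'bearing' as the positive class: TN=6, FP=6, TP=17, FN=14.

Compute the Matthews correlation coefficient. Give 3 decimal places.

0.044

MCC = (TP·TN − FP·FN) / √((TP+FP)(TP+FN)(TN+FP)(TN+FN))
Numerator = 17·6 − 6·14 = 18
Denominator = √(23·31·12·20) = √171120 = 413.6665
MCC = 18 / 413.6665 = 0.044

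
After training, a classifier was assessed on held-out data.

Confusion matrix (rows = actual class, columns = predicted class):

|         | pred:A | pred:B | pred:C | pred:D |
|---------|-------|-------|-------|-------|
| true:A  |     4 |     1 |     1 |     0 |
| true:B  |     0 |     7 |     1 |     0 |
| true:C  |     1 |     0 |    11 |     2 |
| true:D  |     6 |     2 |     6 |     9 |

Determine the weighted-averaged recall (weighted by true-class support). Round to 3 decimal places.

Per-class recall (TP/(TP+FN)):
  A: TP=4, FN=1+1+0=2 → 4/6 = 0.6667
  B: TP=7, FN=0+1+0=1 → 7/8 = 0.8750
  C: TP=11, FN=1+0+2=3 → 11/14 = 0.7857
  D: TP=9, FN=6+2+6=14 → 9/23 = 0.3913
Weighted-recall = Σ (supportᵢ/N)·recallᵢ with N=51: (6/51)·0.6667 + (8/51)·0.8750 + (14/51)·0.7857 + (23/51)·0.3913 = 0.608

0.608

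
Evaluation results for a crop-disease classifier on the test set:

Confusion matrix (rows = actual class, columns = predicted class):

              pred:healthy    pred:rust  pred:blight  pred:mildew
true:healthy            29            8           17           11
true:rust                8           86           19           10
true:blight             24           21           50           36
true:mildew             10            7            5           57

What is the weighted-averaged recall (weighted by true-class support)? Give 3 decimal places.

Per-class recall (TP/(TP+FN)):
  healthy: TP=29, FN=8+17+11=36 → 29/65 = 0.4462
  rust: TP=86, FN=8+19+10=37 → 86/123 = 0.6992
  blight: TP=50, FN=24+21+36=81 → 50/131 = 0.3817
  mildew: TP=57, FN=10+7+5=22 → 57/79 = 0.7215
Weighted-recall = Σ (supportᵢ/N)·recallᵢ with N=398: (65/398)·0.4462 + (123/398)·0.6992 + (131/398)·0.3817 + (79/398)·0.7215 = 0.558

0.558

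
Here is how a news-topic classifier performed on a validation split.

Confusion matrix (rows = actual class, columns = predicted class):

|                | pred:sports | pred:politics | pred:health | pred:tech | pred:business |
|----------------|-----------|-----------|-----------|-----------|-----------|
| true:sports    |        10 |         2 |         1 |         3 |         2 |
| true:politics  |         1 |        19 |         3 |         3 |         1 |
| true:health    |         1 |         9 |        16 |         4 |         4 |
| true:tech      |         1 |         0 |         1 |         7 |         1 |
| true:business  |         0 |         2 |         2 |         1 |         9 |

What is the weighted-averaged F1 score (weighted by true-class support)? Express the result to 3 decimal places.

Per-class F1 score (2·TP/(2·TP+FP+FN)):
  sports: TP=10, FP=1+1+1+0=3, FN=2+1+3+2=8 → 20/31 = 0.6452
  politics: TP=19, FP=2+9+0+2=13, FN=1+3+3+1=8 → 38/59 = 0.6441
  health: TP=16, FP=1+3+1+2=7, FN=1+9+4+4=18 → 32/57 = 0.5614
  tech: TP=7, FP=3+3+4+1=11, FN=1+0+1+1=3 → 14/28 = 0.5000
  business: TP=9, FP=2+1+4+1=8, FN=0+2+2+1=5 → 18/31 = 0.5806
Weighted-F1 score = Σ (supportᵢ/N)·F1 scoreᵢ with N=103: (18/103)·0.6452 + (27/103)·0.6441 + (34/103)·0.5614 + (10/103)·0.5000 + (14/103)·0.5806 = 0.594

0.594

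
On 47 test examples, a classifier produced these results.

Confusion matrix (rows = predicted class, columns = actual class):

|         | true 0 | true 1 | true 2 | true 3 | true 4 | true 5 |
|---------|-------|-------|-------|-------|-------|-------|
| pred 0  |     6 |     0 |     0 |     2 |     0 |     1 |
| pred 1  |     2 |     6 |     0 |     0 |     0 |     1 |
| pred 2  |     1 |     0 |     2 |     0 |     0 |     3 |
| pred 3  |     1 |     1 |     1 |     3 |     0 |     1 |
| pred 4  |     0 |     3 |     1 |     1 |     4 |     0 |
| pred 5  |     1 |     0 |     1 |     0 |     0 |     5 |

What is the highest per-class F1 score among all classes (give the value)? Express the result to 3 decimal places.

Per-class F1 score (2·TP/(2·TP+FP+FN)):
  0: TP=6, FP=0+0+2+0+1=3, FN=2+1+1+0+1=5 → 12/20 = 0.6000
  1: TP=6, FP=2+0+0+0+1=3, FN=0+0+1+3+0=4 → 12/19 = 0.6316
  2: TP=2, FP=1+0+0+0+3=4, FN=0+0+1+1+1=3 → 4/11 = 0.3636
  3: TP=3, FP=1+1+1+0+1=4, FN=2+0+0+1+0=3 → 6/13 = 0.4615
  4: TP=4, FP=0+3+1+1+0=5, FN=0+0+0+0+0=0 → 8/13 = 0.6154
  5: TP=5, FP=1+0+1+0+0=2, FN=1+1+3+1+0=6 → 10/18 = 0.5556
Highest is class '1' with F1 score = 0.632.

0.632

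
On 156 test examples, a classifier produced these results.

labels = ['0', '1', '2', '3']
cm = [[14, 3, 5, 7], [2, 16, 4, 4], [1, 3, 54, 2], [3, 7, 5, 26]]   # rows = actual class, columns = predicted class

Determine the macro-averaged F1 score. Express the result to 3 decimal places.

Per-class F1 score (2·TP/(2·TP+FP+FN)):
  0: TP=14, FP=2+1+3=6, FN=3+5+7=15 → 28/49 = 0.5714
  1: TP=16, FP=3+3+7=13, FN=2+4+4=10 → 32/55 = 0.5818
  2: TP=54, FP=5+4+5=14, FN=1+3+2=6 → 108/128 = 0.8438
  3: TP=26, FP=7+4+2=13, FN=3+7+5=15 → 52/80 = 0.6500
Macro-F1 score = mean = (0.5714 + 0.5818 + 0.8438 + 0.6500) / 4 = 0.662

0.662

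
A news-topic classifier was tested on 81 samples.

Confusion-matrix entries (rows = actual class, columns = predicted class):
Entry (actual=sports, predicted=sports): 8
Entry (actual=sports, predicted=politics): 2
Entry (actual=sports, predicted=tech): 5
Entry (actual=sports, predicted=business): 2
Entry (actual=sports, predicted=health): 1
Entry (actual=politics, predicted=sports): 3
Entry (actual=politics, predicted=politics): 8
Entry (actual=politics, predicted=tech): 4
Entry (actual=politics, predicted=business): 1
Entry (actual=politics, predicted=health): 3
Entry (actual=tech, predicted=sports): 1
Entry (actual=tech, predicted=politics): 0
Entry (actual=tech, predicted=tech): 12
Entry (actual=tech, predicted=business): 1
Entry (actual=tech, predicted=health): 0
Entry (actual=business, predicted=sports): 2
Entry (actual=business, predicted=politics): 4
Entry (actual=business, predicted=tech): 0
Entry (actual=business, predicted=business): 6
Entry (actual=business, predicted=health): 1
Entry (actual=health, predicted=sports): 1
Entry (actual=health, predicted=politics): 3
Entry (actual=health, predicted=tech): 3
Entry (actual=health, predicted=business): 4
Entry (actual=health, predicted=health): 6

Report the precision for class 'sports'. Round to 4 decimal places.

0.5333

Treat 'sports' as positive and all other classes as negative.
precision = TP/(TP+FP).
sports: TP=8, FP=3+1+2+1=7 → 8/15 = 0.53333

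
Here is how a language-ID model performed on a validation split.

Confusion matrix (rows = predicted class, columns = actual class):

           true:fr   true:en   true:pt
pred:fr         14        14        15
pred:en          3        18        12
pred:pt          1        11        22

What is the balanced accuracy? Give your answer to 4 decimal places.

0.5485

Balanced accuracy = mean of per-class recall.
  fr: recall = 14/18 = 0.77778
  en: recall = 18/43 = 0.41860
  pt: recall = 22/49 = 0.44898
Mean = (0.77778 + 0.41860 + 0.44898) / 3 = 0.5485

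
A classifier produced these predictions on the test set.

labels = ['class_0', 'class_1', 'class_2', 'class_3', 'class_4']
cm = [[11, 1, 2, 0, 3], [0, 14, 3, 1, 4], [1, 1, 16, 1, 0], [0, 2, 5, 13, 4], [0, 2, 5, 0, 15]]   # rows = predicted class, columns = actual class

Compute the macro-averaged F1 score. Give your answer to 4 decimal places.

Per-class F1 score (2·TP/(2·TP+FP+FN)):
  class_0: TP=11, FP=1+2+0+3=6, FN=0+1+0+0=1 → 22/29 = 0.75862
  class_1: TP=14, FP=0+3+1+4=8, FN=1+1+2+2=6 → 28/42 = 0.66667
  class_2: TP=16, FP=1+1+1+0=3, FN=2+3+5+5=15 → 32/50 = 0.64000
  class_3: TP=13, FP=0+2+5+4=11, FN=0+1+1+0=2 → 26/39 = 0.66667
  class_4: TP=15, FP=0+2+5+0=7, FN=3+4+0+4=11 → 30/48 = 0.62500
Macro-F1 score = mean = (0.75862 + 0.66667 + 0.64000 + 0.66667 + 0.62500) / 5 = 0.6714

0.6714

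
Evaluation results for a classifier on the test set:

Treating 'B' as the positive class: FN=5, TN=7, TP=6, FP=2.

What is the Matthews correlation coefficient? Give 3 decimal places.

0.328

MCC = (TP·TN − FP·FN) / √((TP+FP)(TP+FN)(TN+FP)(TN+FN))
Numerator = 6·7 − 2·5 = 32
Denominator = √(8·11·9·12) = √9504 = 97.4885
MCC = 32 / 97.4885 = 0.328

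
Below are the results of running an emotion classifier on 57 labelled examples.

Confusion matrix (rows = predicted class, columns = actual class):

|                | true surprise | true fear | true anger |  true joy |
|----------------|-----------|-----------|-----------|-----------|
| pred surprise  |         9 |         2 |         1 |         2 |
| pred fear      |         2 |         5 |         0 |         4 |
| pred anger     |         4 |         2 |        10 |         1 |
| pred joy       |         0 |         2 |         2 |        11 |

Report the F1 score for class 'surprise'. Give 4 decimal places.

0.6207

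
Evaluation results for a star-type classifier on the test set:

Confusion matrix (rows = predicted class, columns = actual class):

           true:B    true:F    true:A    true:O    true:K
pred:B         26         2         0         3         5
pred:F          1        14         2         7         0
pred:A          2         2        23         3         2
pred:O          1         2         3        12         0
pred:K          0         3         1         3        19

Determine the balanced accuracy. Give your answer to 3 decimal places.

0.686

Balanced accuracy = mean of per-class recall.
  B: recall = 26/30 = 0.8667
  F: recall = 14/23 = 0.6087
  A: recall = 23/29 = 0.7931
  O: recall = 12/28 = 0.4286
  K: recall = 19/26 = 0.7308
Mean = (0.8667 + 0.6087 + 0.7931 + 0.4286 + 0.7308) / 5 = 0.686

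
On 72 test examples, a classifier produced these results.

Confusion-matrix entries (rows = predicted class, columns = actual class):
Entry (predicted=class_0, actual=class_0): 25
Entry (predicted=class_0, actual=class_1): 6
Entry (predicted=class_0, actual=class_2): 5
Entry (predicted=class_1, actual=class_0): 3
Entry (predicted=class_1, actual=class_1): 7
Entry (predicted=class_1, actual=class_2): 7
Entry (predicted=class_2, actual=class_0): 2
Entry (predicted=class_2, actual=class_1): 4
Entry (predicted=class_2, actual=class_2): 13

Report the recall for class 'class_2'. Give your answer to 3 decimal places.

recall = TP/(TP+FN).
class_2: TP=13, FN=5+7=12 → 13/25 = 0.5200

0.520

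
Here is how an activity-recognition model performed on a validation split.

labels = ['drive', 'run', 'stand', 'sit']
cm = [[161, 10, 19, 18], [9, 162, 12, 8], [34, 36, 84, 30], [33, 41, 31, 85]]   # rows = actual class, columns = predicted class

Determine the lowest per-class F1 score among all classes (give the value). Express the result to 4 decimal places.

Per-class F1 score (2·TP/(2·TP+FP+FN)):
  drive: TP=161, FP=9+34+33=76, FN=10+19+18=47 → 322/445 = 0.72360
  run: TP=162, FP=10+36+41=87, FN=9+12+8=29 → 324/440 = 0.73636
  stand: TP=84, FP=19+12+31=62, FN=34+36+30=100 → 168/330 = 0.50909
  sit: TP=85, FP=18+8+30=56, FN=33+41+31=105 → 170/331 = 0.51360
Lowest is class 'stand' with F1 score = 0.5091.

0.5091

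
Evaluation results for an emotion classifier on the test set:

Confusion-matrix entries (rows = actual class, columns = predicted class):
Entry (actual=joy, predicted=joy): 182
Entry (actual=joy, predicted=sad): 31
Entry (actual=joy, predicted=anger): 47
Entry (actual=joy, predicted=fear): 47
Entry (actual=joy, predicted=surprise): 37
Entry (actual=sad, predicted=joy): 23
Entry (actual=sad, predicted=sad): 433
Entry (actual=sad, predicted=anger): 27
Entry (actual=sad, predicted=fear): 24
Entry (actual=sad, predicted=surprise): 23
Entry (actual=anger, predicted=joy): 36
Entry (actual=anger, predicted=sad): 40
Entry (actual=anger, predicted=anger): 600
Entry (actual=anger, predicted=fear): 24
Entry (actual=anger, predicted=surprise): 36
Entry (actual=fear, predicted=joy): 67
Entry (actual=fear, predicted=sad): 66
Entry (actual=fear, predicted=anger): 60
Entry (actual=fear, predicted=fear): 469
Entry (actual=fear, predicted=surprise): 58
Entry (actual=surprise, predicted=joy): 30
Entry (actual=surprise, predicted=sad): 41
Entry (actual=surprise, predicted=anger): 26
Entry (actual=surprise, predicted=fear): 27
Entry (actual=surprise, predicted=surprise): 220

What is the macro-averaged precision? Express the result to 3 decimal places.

0.684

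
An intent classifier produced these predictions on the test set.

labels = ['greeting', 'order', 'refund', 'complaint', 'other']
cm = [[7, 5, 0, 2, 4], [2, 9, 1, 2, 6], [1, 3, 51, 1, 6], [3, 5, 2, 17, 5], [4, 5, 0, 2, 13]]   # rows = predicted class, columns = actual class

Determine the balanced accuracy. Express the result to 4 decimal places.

Balanced accuracy = mean of per-class recall.
  greeting: recall = 7/17 = 0.41176
  order: recall = 9/27 = 0.33333
  refund: recall = 51/54 = 0.94444
  complaint: recall = 17/24 = 0.70833
  other: recall = 13/34 = 0.38235
Mean = (0.41176 + 0.33333 + 0.94444 + 0.70833 + 0.38235) / 5 = 0.5560

0.5560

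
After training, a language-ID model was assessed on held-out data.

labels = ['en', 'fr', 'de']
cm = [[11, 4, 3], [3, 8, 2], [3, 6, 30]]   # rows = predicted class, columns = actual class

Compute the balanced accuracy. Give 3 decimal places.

Balanced accuracy = mean of per-class recall.
  en: recall = 11/17 = 0.6471
  fr: recall = 8/18 = 0.4444
  de: recall = 30/35 = 0.8571
Mean = (0.6471 + 0.4444 + 0.8571) / 3 = 0.650

0.650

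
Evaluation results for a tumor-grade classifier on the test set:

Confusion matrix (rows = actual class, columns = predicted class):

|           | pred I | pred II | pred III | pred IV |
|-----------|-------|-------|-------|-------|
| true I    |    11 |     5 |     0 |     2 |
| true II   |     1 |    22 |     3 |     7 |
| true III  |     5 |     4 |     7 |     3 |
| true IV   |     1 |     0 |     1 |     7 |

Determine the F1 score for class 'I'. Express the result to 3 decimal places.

Treat 'I' as positive and all other classes as negative.
F1 score = 2·TP/(2·TP+FP+FN).
I: TP=11, FP=1+5+1=7, FN=5+0+2=7 → 22/36 = 0.6111

0.611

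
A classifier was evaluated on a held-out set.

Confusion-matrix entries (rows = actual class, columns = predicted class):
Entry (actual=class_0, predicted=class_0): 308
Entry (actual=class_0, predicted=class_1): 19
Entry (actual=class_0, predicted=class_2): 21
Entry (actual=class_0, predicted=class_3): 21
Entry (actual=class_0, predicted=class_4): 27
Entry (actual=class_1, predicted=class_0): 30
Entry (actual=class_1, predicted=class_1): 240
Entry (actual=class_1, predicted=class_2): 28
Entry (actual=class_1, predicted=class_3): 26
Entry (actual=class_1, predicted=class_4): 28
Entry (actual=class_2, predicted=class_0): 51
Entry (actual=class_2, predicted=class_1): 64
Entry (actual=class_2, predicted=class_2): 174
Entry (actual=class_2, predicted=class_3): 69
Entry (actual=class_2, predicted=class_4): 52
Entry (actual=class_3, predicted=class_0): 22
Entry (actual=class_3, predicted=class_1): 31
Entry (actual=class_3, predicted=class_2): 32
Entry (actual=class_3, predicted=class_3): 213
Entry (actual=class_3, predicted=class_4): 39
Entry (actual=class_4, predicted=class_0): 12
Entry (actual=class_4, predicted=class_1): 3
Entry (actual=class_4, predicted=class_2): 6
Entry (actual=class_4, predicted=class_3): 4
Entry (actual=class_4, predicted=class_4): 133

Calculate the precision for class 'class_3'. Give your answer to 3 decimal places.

0.640

One-vs-rest for 'class_3': TP = diagonal; FP = other classes predicted 'class_3'; FN = 'class_3' predicted as other.
precision = TP/(TP+FP).
class_3: TP=213, FP=21+26+69+4=120 → 213/333 = 0.6396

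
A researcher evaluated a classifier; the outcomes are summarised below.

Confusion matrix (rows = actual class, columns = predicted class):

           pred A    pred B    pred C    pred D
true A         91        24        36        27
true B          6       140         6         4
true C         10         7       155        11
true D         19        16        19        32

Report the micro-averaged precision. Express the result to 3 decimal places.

0.693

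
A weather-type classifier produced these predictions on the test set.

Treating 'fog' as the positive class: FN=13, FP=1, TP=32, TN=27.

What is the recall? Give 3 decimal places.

0.711

Recall = TP/(TP+FN) = 32/(32+13) = 32/45 = 0.711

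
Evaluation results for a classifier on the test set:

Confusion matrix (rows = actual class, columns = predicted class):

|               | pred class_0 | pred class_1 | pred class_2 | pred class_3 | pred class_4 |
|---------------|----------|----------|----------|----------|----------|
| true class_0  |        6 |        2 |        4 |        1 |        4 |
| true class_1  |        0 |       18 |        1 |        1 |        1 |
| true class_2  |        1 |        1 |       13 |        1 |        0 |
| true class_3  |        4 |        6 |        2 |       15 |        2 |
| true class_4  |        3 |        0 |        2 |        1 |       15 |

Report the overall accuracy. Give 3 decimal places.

0.644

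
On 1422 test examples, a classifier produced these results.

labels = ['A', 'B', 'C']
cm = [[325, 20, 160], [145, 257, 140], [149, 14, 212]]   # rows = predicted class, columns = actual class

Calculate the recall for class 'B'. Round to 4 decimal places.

One-vs-rest for 'B': TP = diagonal; FP = other classes predicted 'B'; FN = 'B' predicted as other.
recall = TP/(TP+FN).
B: TP=257, FN=20+14=34 → 257/291 = 0.88316

0.8832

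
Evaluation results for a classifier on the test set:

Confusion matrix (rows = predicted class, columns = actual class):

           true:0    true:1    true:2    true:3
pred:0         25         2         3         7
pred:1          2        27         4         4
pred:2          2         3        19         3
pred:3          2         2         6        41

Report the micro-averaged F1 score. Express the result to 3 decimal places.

0.737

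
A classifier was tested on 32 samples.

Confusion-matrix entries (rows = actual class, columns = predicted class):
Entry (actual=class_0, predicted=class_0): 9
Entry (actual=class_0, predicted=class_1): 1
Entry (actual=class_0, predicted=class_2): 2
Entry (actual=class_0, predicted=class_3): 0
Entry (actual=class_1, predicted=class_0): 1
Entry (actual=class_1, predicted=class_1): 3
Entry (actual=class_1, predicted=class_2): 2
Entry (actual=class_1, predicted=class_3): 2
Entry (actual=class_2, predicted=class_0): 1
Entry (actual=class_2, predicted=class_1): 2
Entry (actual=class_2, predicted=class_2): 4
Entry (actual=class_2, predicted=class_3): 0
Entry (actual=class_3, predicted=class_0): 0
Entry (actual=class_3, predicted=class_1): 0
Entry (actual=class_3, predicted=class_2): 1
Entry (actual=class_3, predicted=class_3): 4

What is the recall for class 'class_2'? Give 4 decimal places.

One-vs-rest for 'class_2': TP = diagonal; FP = other classes predicted 'class_2'; FN = 'class_2' predicted as other.
recall = TP/(TP+FN).
class_2: TP=4, FN=1+2+0=3 → 4/7 = 0.57143

0.5714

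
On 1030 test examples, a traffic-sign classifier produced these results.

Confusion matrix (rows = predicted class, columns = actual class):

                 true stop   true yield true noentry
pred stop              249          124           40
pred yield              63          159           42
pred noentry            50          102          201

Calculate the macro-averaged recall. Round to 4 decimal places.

0.6037

Per-class recall (TP/(TP+FN)):
  stop: TP=249, FN=63+50=113 → 249/362 = 0.68785
  yield: TP=159, FN=124+102=226 → 159/385 = 0.41299
  noentry: TP=201, FN=40+42=82 → 201/283 = 0.71025
Macro-recall = mean = (0.68785 + 0.41299 + 0.71025) / 3 = 0.6037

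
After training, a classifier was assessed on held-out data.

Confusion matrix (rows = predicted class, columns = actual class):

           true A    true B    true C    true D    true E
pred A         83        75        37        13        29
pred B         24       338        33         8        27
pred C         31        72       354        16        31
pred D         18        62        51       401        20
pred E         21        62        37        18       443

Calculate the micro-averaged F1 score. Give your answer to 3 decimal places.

Micro-averaging pools counts across classes: ΣTP=1619, ΣFP=685, ΣFN=685.
Micro-F1 score = 2·TP/(2·TP+FP+FN) on pooled counts = 0.703 (equals overall accuracy in single-label multiclass).

0.703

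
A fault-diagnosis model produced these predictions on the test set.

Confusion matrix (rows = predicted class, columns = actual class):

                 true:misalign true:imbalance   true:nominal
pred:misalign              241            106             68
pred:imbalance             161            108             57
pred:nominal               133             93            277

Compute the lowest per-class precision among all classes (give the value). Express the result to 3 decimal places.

Per-class precision (TP/(TP+FP)):
  misalign: TP=241, FP=106+68=174 → 241/415 = 0.5807
  imbalance: TP=108, FP=161+57=218 → 108/326 = 0.3313
  nominal: TP=277, FP=133+93=226 → 277/503 = 0.5507
Lowest is class 'imbalance' with precision = 0.331.

0.331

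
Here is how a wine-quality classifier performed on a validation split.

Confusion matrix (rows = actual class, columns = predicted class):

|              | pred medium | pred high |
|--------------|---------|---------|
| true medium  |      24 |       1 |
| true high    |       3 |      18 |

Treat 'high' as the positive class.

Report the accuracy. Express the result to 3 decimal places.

0.913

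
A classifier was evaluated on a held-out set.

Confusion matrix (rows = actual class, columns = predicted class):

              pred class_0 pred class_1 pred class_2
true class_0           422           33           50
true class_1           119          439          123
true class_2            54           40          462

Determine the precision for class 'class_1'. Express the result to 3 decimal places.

0.857

Treat 'class_1' as positive and all other classes as negative.
precision = TP/(TP+FP).
class_1: TP=439, FP=33+40=73 → 439/512 = 0.8574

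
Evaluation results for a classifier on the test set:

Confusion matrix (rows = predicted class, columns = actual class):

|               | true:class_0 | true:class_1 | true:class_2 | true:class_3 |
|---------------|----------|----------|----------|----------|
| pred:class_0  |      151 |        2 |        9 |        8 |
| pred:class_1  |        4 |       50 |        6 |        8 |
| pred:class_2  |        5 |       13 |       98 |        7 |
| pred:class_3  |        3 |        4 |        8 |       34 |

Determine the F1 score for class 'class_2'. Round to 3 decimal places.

0.803

One-vs-rest for 'class_2': TP = diagonal; FP = other classes predicted 'class_2'; FN = 'class_2' predicted as other.
F1 score = 2·TP/(2·TP+FP+FN).
class_2: TP=98, FP=5+13+7=25, FN=9+6+8=23 → 196/244 = 0.8033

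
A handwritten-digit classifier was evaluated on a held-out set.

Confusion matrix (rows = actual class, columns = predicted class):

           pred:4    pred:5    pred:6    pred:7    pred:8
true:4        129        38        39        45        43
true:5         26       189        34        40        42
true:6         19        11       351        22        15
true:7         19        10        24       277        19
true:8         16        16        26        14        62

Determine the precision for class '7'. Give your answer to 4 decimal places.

Take TP from the diagonal, FP from the rest of the '7' prediction marginal, FN from the rest of the '7' actual marginal.
precision = TP/(TP+FP).
7: TP=277, FP=45+40+22+14=121 → 277/398 = 0.69598

0.6960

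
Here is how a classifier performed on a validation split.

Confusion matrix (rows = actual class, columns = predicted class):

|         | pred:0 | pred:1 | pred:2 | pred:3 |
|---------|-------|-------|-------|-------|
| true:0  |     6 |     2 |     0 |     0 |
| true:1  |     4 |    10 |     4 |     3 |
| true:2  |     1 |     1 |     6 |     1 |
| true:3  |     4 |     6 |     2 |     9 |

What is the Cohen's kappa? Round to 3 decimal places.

0.360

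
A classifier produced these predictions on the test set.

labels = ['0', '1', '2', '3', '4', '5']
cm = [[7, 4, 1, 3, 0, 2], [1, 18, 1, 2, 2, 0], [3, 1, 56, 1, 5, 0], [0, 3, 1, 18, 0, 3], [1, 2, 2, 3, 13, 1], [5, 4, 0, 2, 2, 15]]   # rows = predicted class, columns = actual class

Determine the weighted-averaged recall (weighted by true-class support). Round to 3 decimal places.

0.698

Per-class recall (TP/(TP+FN)):
  0: TP=7, FN=1+3+0+1+5=10 → 7/17 = 0.4118
  1: TP=18, FN=4+1+3+2+4=14 → 18/32 = 0.5625
  2: TP=56, FN=1+1+1+2+0=5 → 56/61 = 0.9180
  3: TP=18, FN=3+2+1+3+2=11 → 18/29 = 0.6207
  4: TP=13, FN=0+2+5+0+2=9 → 13/22 = 0.5909
  5: TP=15, FN=2+0+0+3+1=6 → 15/21 = 0.7143
Weighted-recall = Σ (supportᵢ/N)·recallᵢ with N=182: (17/182)·0.4118 + (32/182)·0.5625 + (61/182)·0.9180 + (29/182)·0.6207 + (22/182)·0.5909 + (21/182)·0.7143 = 0.698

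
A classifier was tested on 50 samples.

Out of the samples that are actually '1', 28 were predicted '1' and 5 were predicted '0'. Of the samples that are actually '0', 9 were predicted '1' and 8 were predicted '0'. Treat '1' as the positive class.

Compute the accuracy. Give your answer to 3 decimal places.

0.720

Accuracy = (TP+TN)/N = (28+8)/50 = 0.720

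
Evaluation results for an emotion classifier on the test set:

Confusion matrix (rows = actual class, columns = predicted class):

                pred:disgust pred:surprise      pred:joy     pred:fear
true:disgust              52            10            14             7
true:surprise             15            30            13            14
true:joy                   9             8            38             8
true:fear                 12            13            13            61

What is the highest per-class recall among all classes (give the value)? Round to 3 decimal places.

Per-class recall (TP/(TP+FN)):
  disgust: TP=52, FN=10+14+7=31 → 52/83 = 0.6265
  surprise: TP=30, FN=15+13+14=42 → 30/72 = 0.4167
  joy: TP=38, FN=9+8+8=25 → 38/63 = 0.6032
  fear: TP=61, FN=12+13+13=38 → 61/99 = 0.6162
Highest is class 'disgust' with recall = 0.627.

0.627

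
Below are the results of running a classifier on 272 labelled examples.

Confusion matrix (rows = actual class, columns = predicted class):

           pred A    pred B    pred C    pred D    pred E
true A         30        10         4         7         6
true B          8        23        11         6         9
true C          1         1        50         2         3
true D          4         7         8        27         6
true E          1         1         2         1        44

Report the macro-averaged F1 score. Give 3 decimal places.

Per-class F1 score (2·TP/(2·TP+FP+FN)):
  A: TP=30, FP=8+1+4+1=14, FN=10+4+7+6=27 → 60/101 = 0.5941
  B: TP=23, FP=10+1+7+1=19, FN=8+11+6+9=34 → 46/99 = 0.4646
  C: TP=50, FP=4+11+8+2=25, FN=1+1+2+3=7 → 100/132 = 0.7576
  D: TP=27, FP=7+6+2+1=16, FN=4+7+8+6=25 → 54/95 = 0.5684
  E: TP=44, FP=6+9+3+6=24, FN=1+1+2+1=5 → 88/117 = 0.7521
Macro-F1 score = mean = (0.5941 + 0.4646 + 0.7576 + 0.5684 + 0.7521) / 5 = 0.627

0.627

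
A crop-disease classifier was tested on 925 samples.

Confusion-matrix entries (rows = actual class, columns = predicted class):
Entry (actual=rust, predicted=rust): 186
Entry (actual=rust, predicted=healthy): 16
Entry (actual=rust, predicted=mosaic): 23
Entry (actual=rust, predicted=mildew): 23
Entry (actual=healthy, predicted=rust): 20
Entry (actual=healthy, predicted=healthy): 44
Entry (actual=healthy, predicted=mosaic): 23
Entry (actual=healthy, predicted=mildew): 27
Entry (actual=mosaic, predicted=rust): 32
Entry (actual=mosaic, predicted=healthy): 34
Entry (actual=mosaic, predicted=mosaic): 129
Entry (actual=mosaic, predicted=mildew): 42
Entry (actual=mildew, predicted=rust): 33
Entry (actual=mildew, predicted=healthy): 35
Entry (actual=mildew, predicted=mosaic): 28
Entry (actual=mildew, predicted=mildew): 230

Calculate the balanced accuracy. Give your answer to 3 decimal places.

0.596

Balanced accuracy = mean of per-class recall.
  rust: recall = 186/248 = 0.7500
  healthy: recall = 44/114 = 0.3860
  mosaic: recall = 129/237 = 0.5443
  mildew: recall = 230/326 = 0.7055
Mean = (0.7500 + 0.3860 + 0.5443 + 0.7055) / 4 = 0.596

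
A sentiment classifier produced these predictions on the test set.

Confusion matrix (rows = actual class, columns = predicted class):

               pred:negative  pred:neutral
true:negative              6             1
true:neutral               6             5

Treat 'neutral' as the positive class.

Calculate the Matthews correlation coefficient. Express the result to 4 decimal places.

MCC = (TP·TN − FP·FN) / √((TP+FP)(TP+FN)(TN+FP)(TN+FN))
Numerator = 5·6 − 1·6 = 24
Denominator = √(6·11·7·12) = √5544 = 74.4580
MCC = 24 / 74.4580 = 0.3223

0.3223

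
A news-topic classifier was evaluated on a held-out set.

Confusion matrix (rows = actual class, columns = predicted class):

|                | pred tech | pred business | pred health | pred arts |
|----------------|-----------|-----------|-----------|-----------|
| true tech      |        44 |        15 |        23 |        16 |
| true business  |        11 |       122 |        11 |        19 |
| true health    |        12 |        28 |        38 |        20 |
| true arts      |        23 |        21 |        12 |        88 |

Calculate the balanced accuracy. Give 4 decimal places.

0.5491

Balanced accuracy = mean of per-class recall.
  tech: recall = 44/98 = 0.44898
  business: recall = 122/163 = 0.74847
  health: recall = 38/98 = 0.38776
  arts: recall = 88/144 = 0.61111
Mean = (0.44898 + 0.74847 + 0.38776 + 0.61111) / 4 = 0.5491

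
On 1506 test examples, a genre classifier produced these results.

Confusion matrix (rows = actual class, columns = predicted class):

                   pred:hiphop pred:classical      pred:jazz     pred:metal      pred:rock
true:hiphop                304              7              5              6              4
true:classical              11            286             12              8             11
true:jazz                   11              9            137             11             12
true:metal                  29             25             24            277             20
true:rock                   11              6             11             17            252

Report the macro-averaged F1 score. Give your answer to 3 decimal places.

0.826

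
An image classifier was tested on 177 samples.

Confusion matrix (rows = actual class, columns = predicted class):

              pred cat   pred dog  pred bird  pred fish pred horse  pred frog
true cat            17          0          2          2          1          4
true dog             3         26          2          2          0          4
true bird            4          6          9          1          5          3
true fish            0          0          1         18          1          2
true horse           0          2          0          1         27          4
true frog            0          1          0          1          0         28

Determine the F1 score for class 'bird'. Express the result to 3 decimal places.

0.429

F1 score = 2·TP/(2·TP+FP+FN).
bird: TP=9, FP=2+2+1+0+0=5, FN=4+6+1+5+3=19 → 18/42 = 0.4286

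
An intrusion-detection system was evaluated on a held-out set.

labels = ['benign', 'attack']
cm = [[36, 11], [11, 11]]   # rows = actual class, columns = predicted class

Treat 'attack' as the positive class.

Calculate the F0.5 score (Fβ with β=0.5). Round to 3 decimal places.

Fβ = (1+β²)·TP / ((1+β²)·TP + β²·FN + FP), with β²=1/4
= 1.25·11 / (1.25·11 + 0.25·11 + 11) = 0.500

0.500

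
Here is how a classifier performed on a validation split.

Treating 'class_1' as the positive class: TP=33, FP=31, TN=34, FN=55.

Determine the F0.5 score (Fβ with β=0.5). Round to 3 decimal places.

0.480

Fβ = (1+β²)·TP / ((1+β²)·TP + β²·FN + FP), with β²=1/4
= 1.25·33 / (1.25·33 + 0.25·55 + 31) = 0.480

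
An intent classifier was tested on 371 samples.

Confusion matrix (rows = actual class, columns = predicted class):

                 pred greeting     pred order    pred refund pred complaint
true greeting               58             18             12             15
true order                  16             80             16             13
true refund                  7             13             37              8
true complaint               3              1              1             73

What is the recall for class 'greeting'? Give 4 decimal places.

0.5631

Treat 'greeting' as positive and all other classes as negative.
recall = TP/(TP+FN).
greeting: TP=58, FN=18+12+15=45 → 58/103 = 0.56311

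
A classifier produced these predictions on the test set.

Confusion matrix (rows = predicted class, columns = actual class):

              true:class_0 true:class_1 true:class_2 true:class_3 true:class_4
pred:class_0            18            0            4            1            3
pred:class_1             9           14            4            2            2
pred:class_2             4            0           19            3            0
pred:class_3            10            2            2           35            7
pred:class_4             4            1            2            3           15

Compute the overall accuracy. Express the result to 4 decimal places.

0.6159

Accuracy = trace / total = (18+14+19+35+15=101) / 164 = 101/164 = 0.6159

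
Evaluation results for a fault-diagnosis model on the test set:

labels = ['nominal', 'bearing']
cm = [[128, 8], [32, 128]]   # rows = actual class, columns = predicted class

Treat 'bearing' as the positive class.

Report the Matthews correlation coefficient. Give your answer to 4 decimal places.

0.7412

MCC = (TP·TN − FP·FN) / √((TP+FP)(TP+FN)(TN+FP)(TN+FN))
Numerator = 128·128 − 8·32 = 16128
Denominator = √(136·160·136·160) = √473497600 = 21760.0000
MCC = 16128 / 21760.0000 = 0.7412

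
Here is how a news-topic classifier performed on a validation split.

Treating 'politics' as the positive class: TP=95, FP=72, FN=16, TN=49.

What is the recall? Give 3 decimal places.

0.856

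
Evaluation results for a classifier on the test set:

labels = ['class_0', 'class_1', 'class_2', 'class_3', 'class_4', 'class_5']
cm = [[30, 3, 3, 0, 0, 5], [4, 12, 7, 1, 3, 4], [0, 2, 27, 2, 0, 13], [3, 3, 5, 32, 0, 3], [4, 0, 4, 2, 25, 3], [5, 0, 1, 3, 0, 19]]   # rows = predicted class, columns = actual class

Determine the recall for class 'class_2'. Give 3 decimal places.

One-vs-rest for 'class_2': TP = diagonal; FP = other classes predicted 'class_2'; FN = 'class_2' predicted as other.
recall = TP/(TP+FN).
class_2: TP=27, FN=3+7+5+4+1=20 → 27/47 = 0.5745

0.574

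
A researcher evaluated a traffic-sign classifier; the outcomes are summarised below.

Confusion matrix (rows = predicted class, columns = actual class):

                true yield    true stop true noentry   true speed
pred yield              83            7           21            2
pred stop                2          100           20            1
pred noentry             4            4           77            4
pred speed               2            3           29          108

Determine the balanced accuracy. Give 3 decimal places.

0.813

Balanced accuracy = mean of per-class recall.
  yield: recall = 83/91 = 0.9121
  stop: recall = 100/114 = 0.8772
  noentry: recall = 77/147 = 0.5238
  speed: recall = 108/115 = 0.9391
Mean = (0.9121 + 0.8772 + 0.5238 + 0.9391) / 4 = 0.813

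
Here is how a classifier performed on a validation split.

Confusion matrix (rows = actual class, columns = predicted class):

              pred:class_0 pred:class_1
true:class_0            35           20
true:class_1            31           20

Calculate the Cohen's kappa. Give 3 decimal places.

Observed agreement pₒ = trace/N = 55/106 = 0.5189
Expected agreement pₑ = Σ (rowᵢ·colᵢ)/N² = (55·66 + 51·40)/106² = 0.5046
κ = (pₒ − pₑ)/(1 − pₑ) = (0.5189 − 0.5046)/(1 − 0.5046) = 0.029

0.029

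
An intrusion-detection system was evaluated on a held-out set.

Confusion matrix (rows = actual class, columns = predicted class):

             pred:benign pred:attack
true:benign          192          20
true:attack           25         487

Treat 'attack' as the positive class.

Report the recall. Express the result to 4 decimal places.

0.9512

Recall = TP/(TP+FN) = 487/(487+25) = 487/512 = 0.9512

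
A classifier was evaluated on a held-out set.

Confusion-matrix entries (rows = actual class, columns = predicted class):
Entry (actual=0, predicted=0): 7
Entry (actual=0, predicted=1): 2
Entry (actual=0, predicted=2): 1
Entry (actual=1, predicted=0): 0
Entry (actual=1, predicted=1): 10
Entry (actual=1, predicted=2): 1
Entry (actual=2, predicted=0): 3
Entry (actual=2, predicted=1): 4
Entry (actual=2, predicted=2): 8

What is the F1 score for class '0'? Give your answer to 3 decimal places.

0.700

Treat '0' as positive and all other classes as negative.
F1 score = 2·TP/(2·TP+FP+FN).
0: TP=7, FP=0+3=3, FN=2+1=3 → 14/20 = 0.7000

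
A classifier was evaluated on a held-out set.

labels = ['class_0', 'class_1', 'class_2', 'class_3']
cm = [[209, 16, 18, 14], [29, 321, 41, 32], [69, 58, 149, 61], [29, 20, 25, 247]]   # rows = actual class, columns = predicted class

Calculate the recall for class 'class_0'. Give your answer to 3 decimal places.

0.813

recall = TP/(TP+FN).
class_0: TP=209, FN=16+18+14=48 → 209/257 = 0.8132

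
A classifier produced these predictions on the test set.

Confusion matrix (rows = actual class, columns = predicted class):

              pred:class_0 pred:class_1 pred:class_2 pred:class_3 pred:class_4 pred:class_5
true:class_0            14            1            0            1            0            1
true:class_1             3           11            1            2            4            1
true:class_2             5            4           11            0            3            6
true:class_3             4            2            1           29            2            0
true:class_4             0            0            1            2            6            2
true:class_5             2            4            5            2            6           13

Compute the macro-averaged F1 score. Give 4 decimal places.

0.5353

Per-class F1 score (2·TP/(2·TP+FP+FN)):
  class_0: TP=14, FP=3+5+4+0+2=14, FN=1+0+1+0+1=3 → 28/45 = 0.62222
  class_1: TP=11, FP=1+4+2+0+4=11, FN=3+1+2+4+1=11 → 22/44 = 0.50000
  class_2: TP=11, FP=0+1+1+1+5=8, FN=5+4+0+3+6=18 → 22/48 = 0.45833
  class_3: TP=29, FP=1+2+0+2+2=7, FN=4+2+1+2+0=9 → 58/74 = 0.78378
  class_4: TP=6, FP=0+4+3+2+6=15, FN=0+0+1+2+2=5 → 12/32 = 0.37500
  class_5: TP=13, FP=1+1+6+0+2=10, FN=2+4+5+2+6=19 → 26/55 = 0.47273
Macro-F1 score = mean = (0.62222 + 0.50000 + 0.45833 + 0.78378 + 0.37500 + 0.47273) / 6 = 0.5353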